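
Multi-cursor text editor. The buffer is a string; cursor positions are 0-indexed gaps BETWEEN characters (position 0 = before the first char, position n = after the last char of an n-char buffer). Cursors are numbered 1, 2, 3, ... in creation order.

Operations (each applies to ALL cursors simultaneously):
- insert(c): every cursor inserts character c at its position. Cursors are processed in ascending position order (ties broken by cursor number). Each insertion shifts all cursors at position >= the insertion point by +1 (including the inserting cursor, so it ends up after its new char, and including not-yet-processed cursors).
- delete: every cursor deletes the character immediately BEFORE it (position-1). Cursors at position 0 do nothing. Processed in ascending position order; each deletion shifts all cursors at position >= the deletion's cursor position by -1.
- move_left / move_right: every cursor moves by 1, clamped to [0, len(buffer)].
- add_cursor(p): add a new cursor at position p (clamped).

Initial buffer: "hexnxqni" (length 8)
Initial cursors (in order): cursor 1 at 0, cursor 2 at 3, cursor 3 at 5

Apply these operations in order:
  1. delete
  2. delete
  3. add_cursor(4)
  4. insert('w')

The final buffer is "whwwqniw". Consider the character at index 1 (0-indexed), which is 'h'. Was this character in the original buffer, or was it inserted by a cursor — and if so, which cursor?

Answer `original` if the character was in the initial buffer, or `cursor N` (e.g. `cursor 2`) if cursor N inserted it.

Answer: original

Derivation:
After op 1 (delete): buffer="henqni" (len 6), cursors c1@0 c2@2 c3@3, authorship ......
After op 2 (delete): buffer="hqni" (len 4), cursors c1@0 c2@1 c3@1, authorship ....
After op 3 (add_cursor(4)): buffer="hqni" (len 4), cursors c1@0 c2@1 c3@1 c4@4, authorship ....
After op 4 (insert('w')): buffer="whwwqniw" (len 8), cursors c1@1 c2@4 c3@4 c4@8, authorship 1.23...4
Authorship (.=original, N=cursor N): 1 . 2 3 . . . 4
Index 1: author = original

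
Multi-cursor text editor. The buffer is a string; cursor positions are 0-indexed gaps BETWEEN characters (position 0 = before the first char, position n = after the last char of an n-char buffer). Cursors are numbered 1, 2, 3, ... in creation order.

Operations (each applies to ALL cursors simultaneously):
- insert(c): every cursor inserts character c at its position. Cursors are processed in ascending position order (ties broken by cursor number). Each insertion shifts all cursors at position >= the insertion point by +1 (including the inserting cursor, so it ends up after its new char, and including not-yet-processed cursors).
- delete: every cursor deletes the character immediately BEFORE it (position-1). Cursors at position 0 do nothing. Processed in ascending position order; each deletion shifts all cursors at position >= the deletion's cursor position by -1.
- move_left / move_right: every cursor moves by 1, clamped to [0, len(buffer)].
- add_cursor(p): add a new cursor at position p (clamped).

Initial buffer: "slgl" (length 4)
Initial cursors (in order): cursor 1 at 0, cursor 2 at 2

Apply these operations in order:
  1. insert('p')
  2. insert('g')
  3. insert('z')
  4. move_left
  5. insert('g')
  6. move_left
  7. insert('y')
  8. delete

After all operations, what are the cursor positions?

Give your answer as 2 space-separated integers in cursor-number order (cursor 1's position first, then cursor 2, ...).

After op 1 (insert('p')): buffer="pslpgl" (len 6), cursors c1@1 c2@4, authorship 1..2..
After op 2 (insert('g')): buffer="pgslpggl" (len 8), cursors c1@2 c2@6, authorship 11..22..
After op 3 (insert('z')): buffer="pgzslpgzgl" (len 10), cursors c1@3 c2@8, authorship 111..222..
After op 4 (move_left): buffer="pgzslpgzgl" (len 10), cursors c1@2 c2@7, authorship 111..222..
After op 5 (insert('g')): buffer="pggzslpggzgl" (len 12), cursors c1@3 c2@9, authorship 1111..2222..
After op 6 (move_left): buffer="pggzslpggzgl" (len 12), cursors c1@2 c2@8, authorship 1111..2222..
After op 7 (insert('y')): buffer="pgygzslpgygzgl" (len 14), cursors c1@3 c2@10, authorship 11111..22222..
After op 8 (delete): buffer="pggzslpggzgl" (len 12), cursors c1@2 c2@8, authorship 1111..2222..

Answer: 2 8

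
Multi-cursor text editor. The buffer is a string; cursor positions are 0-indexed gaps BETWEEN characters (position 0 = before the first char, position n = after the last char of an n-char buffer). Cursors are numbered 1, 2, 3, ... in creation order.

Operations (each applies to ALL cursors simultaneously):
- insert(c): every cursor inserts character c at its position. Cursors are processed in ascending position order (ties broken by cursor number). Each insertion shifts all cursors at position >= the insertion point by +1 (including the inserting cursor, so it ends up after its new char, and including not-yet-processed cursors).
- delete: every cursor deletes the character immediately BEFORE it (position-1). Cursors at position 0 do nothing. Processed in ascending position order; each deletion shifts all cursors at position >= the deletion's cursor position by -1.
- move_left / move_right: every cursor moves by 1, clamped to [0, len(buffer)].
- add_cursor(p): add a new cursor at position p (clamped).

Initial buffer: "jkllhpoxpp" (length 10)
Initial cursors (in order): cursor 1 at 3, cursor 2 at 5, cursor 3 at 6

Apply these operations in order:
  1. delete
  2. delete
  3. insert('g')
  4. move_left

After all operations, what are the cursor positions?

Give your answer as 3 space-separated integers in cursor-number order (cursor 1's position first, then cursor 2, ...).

Answer: 2 2 2

Derivation:
After op 1 (delete): buffer="jkloxpp" (len 7), cursors c1@2 c2@3 c3@3, authorship .......
After op 2 (delete): buffer="oxpp" (len 4), cursors c1@0 c2@0 c3@0, authorship ....
After op 3 (insert('g')): buffer="gggoxpp" (len 7), cursors c1@3 c2@3 c3@3, authorship 123....
After op 4 (move_left): buffer="gggoxpp" (len 7), cursors c1@2 c2@2 c3@2, authorship 123....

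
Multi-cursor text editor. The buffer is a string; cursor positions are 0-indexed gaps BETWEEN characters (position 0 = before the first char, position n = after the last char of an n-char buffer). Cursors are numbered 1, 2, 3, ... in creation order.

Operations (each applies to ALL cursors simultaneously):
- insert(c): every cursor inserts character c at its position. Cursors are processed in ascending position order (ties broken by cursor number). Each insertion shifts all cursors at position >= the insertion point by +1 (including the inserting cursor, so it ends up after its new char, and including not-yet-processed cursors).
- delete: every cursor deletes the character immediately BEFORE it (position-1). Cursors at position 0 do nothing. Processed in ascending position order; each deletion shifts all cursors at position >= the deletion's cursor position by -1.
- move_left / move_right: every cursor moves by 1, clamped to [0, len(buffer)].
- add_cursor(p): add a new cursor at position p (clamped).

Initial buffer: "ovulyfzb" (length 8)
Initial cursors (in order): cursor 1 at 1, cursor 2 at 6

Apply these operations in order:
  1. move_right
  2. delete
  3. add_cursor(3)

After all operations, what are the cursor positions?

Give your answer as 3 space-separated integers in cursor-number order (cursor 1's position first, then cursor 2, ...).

Answer: 1 5 3

Derivation:
After op 1 (move_right): buffer="ovulyfzb" (len 8), cursors c1@2 c2@7, authorship ........
After op 2 (delete): buffer="oulyfb" (len 6), cursors c1@1 c2@5, authorship ......
After op 3 (add_cursor(3)): buffer="oulyfb" (len 6), cursors c1@1 c3@3 c2@5, authorship ......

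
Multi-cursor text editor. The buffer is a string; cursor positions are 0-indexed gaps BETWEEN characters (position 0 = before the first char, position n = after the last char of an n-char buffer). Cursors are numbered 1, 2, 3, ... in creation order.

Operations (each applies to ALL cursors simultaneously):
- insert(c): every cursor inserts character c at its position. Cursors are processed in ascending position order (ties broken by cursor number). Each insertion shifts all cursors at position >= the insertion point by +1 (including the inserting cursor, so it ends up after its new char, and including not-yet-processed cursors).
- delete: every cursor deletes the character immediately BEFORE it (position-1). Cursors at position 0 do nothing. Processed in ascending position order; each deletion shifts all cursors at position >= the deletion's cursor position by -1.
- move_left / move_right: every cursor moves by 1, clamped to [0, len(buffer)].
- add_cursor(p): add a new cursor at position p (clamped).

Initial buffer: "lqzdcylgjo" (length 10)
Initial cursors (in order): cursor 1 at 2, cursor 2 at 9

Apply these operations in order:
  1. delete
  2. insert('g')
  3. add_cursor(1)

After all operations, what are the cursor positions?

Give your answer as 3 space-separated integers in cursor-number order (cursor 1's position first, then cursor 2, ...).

After op 1 (delete): buffer="lzdcylgo" (len 8), cursors c1@1 c2@7, authorship ........
After op 2 (insert('g')): buffer="lgzdcylggo" (len 10), cursors c1@2 c2@9, authorship .1......2.
After op 3 (add_cursor(1)): buffer="lgzdcylggo" (len 10), cursors c3@1 c1@2 c2@9, authorship .1......2.

Answer: 2 9 1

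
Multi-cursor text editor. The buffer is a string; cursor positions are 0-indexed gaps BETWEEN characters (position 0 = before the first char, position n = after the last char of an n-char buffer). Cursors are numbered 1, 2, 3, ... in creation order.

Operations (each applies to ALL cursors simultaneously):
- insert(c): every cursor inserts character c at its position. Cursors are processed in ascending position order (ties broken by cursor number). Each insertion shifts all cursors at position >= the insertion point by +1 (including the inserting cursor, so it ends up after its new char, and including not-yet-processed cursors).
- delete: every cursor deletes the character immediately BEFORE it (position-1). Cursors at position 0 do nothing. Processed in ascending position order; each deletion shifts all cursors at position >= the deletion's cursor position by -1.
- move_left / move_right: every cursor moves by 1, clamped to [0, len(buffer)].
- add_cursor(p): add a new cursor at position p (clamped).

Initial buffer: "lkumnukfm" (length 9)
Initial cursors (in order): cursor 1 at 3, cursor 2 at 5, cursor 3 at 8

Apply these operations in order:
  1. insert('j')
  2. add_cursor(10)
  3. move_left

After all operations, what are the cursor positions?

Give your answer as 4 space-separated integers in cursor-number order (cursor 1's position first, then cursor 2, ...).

After op 1 (insert('j')): buffer="lkujmnjukfjm" (len 12), cursors c1@4 c2@7 c3@11, authorship ...1..2...3.
After op 2 (add_cursor(10)): buffer="lkujmnjukfjm" (len 12), cursors c1@4 c2@7 c4@10 c3@11, authorship ...1..2...3.
After op 3 (move_left): buffer="lkujmnjukfjm" (len 12), cursors c1@3 c2@6 c4@9 c3@10, authorship ...1..2...3.

Answer: 3 6 10 9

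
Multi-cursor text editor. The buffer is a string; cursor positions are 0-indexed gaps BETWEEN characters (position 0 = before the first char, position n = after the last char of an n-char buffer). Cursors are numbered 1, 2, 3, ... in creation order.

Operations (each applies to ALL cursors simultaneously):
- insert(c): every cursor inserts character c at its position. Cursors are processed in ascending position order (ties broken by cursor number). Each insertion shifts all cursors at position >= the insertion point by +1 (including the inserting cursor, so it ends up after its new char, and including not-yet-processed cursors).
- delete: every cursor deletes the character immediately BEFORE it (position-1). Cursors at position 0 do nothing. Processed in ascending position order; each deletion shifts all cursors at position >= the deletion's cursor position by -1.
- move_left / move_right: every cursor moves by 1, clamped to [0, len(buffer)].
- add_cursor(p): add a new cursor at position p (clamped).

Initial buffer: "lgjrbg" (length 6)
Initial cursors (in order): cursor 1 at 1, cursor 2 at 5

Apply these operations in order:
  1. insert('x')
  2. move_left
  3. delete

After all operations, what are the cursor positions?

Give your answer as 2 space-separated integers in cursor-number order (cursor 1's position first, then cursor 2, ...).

After op 1 (insert('x')): buffer="lxgjrbxg" (len 8), cursors c1@2 c2@7, authorship .1....2.
After op 2 (move_left): buffer="lxgjrbxg" (len 8), cursors c1@1 c2@6, authorship .1....2.
After op 3 (delete): buffer="xgjrxg" (len 6), cursors c1@0 c2@4, authorship 1...2.

Answer: 0 4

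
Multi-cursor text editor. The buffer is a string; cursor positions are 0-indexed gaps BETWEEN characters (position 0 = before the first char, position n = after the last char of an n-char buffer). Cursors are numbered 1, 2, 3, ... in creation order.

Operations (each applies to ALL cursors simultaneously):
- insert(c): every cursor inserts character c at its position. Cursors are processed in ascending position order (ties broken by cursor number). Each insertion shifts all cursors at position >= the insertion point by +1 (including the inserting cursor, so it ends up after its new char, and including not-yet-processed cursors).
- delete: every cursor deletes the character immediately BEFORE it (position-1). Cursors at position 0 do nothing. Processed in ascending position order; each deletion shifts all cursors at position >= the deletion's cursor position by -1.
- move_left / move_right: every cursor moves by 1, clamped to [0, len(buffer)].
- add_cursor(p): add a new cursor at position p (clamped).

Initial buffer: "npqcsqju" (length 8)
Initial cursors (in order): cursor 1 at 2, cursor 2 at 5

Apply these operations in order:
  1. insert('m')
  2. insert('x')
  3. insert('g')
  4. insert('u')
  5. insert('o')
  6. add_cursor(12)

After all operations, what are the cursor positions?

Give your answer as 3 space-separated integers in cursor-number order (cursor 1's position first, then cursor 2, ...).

After op 1 (insert('m')): buffer="npmqcsmqju" (len 10), cursors c1@3 c2@7, authorship ..1...2...
After op 2 (insert('x')): buffer="npmxqcsmxqju" (len 12), cursors c1@4 c2@9, authorship ..11...22...
After op 3 (insert('g')): buffer="npmxgqcsmxgqju" (len 14), cursors c1@5 c2@11, authorship ..111...222...
After op 4 (insert('u')): buffer="npmxguqcsmxguqju" (len 16), cursors c1@6 c2@13, authorship ..1111...2222...
After op 5 (insert('o')): buffer="npmxguoqcsmxguoqju" (len 18), cursors c1@7 c2@15, authorship ..11111...22222...
After op 6 (add_cursor(12)): buffer="npmxguoqcsmxguoqju" (len 18), cursors c1@7 c3@12 c2@15, authorship ..11111...22222...

Answer: 7 15 12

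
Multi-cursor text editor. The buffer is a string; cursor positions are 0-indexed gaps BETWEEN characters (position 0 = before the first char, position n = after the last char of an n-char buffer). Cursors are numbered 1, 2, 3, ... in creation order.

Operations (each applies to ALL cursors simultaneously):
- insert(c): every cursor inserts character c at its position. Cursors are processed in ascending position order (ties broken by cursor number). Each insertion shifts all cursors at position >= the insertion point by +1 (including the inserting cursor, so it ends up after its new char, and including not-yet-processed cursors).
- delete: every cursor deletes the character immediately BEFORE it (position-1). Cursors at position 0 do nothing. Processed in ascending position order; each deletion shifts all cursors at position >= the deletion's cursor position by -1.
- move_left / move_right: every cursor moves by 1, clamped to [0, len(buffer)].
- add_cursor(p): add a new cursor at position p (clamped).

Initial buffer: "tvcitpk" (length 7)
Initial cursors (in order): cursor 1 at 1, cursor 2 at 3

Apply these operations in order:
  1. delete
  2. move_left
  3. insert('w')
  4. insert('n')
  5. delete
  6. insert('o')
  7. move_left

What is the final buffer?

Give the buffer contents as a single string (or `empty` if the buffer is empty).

After op 1 (delete): buffer="vitpk" (len 5), cursors c1@0 c2@1, authorship .....
After op 2 (move_left): buffer="vitpk" (len 5), cursors c1@0 c2@0, authorship .....
After op 3 (insert('w')): buffer="wwvitpk" (len 7), cursors c1@2 c2@2, authorship 12.....
After op 4 (insert('n')): buffer="wwnnvitpk" (len 9), cursors c1@4 c2@4, authorship 1212.....
After op 5 (delete): buffer="wwvitpk" (len 7), cursors c1@2 c2@2, authorship 12.....
After op 6 (insert('o')): buffer="wwoovitpk" (len 9), cursors c1@4 c2@4, authorship 1212.....
After op 7 (move_left): buffer="wwoovitpk" (len 9), cursors c1@3 c2@3, authorship 1212.....

Answer: wwoovitpk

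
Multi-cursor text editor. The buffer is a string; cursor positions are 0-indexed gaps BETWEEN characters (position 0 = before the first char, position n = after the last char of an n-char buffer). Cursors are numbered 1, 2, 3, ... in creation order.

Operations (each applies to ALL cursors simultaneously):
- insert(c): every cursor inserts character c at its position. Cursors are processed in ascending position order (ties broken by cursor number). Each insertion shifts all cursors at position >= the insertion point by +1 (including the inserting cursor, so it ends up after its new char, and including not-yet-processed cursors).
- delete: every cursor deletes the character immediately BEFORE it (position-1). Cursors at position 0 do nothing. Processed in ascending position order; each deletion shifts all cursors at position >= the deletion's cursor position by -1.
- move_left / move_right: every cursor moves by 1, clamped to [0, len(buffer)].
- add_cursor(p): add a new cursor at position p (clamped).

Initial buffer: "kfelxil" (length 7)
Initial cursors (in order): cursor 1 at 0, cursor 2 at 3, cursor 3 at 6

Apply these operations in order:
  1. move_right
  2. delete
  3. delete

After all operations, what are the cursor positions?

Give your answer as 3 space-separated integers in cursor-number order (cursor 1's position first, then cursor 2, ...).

After op 1 (move_right): buffer="kfelxil" (len 7), cursors c1@1 c2@4 c3@7, authorship .......
After op 2 (delete): buffer="fexi" (len 4), cursors c1@0 c2@2 c3@4, authorship ....
After op 3 (delete): buffer="fx" (len 2), cursors c1@0 c2@1 c3@2, authorship ..

Answer: 0 1 2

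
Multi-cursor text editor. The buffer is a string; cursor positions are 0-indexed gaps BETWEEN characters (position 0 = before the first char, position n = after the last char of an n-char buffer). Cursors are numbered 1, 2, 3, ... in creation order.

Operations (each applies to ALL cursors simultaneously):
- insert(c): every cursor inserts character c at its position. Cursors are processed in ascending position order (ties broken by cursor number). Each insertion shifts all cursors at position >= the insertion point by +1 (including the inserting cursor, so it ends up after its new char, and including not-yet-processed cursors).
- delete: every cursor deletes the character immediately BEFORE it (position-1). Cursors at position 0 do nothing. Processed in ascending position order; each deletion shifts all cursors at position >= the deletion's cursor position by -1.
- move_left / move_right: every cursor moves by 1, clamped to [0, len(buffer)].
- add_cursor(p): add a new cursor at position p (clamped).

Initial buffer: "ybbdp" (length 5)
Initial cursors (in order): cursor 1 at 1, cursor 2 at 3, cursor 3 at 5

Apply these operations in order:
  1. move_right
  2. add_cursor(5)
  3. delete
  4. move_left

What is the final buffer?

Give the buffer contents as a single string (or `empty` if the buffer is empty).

Answer: y

Derivation:
After op 1 (move_right): buffer="ybbdp" (len 5), cursors c1@2 c2@4 c3@5, authorship .....
After op 2 (add_cursor(5)): buffer="ybbdp" (len 5), cursors c1@2 c2@4 c3@5 c4@5, authorship .....
After op 3 (delete): buffer="y" (len 1), cursors c1@1 c2@1 c3@1 c4@1, authorship .
After op 4 (move_left): buffer="y" (len 1), cursors c1@0 c2@0 c3@0 c4@0, authorship .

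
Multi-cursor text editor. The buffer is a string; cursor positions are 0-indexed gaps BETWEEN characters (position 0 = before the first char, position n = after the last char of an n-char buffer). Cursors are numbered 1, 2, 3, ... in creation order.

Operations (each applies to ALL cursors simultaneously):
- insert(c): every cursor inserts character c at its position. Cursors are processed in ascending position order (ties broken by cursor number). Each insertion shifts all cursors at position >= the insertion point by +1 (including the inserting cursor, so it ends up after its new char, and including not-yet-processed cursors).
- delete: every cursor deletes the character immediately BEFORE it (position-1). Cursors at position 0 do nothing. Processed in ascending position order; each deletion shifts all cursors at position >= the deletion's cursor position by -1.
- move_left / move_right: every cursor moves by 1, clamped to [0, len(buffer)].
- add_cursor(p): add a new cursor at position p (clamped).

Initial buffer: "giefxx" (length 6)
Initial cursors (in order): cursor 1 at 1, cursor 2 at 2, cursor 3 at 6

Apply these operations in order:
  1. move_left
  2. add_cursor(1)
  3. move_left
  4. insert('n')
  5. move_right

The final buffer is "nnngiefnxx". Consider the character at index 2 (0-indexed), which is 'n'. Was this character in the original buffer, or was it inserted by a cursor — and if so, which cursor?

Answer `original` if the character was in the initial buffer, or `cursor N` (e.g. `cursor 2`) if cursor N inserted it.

After op 1 (move_left): buffer="giefxx" (len 6), cursors c1@0 c2@1 c3@5, authorship ......
After op 2 (add_cursor(1)): buffer="giefxx" (len 6), cursors c1@0 c2@1 c4@1 c3@5, authorship ......
After op 3 (move_left): buffer="giefxx" (len 6), cursors c1@0 c2@0 c4@0 c3@4, authorship ......
After op 4 (insert('n')): buffer="nnngiefnxx" (len 10), cursors c1@3 c2@3 c4@3 c3@8, authorship 124....3..
After op 5 (move_right): buffer="nnngiefnxx" (len 10), cursors c1@4 c2@4 c4@4 c3@9, authorship 124....3..
Authorship (.=original, N=cursor N): 1 2 4 . . . . 3 . .
Index 2: author = 4

Answer: cursor 4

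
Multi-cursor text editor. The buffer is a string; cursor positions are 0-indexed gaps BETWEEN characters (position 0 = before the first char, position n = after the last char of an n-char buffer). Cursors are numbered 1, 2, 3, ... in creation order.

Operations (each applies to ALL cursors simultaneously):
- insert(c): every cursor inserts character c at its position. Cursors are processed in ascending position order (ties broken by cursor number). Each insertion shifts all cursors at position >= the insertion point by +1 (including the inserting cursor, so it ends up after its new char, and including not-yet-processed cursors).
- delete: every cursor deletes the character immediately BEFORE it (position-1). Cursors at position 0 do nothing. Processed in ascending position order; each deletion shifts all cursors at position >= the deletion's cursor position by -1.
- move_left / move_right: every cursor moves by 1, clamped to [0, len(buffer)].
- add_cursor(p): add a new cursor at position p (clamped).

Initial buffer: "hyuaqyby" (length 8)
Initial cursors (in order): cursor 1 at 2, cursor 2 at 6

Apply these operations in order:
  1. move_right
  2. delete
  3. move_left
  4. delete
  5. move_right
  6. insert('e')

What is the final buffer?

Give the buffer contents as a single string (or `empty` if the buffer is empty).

After op 1 (move_right): buffer="hyuaqyby" (len 8), cursors c1@3 c2@7, authorship ........
After op 2 (delete): buffer="hyaqyy" (len 6), cursors c1@2 c2@5, authorship ......
After op 3 (move_left): buffer="hyaqyy" (len 6), cursors c1@1 c2@4, authorship ......
After op 4 (delete): buffer="yayy" (len 4), cursors c1@0 c2@2, authorship ....
After op 5 (move_right): buffer="yayy" (len 4), cursors c1@1 c2@3, authorship ....
After op 6 (insert('e')): buffer="yeayey" (len 6), cursors c1@2 c2@5, authorship .1..2.

Answer: yeayey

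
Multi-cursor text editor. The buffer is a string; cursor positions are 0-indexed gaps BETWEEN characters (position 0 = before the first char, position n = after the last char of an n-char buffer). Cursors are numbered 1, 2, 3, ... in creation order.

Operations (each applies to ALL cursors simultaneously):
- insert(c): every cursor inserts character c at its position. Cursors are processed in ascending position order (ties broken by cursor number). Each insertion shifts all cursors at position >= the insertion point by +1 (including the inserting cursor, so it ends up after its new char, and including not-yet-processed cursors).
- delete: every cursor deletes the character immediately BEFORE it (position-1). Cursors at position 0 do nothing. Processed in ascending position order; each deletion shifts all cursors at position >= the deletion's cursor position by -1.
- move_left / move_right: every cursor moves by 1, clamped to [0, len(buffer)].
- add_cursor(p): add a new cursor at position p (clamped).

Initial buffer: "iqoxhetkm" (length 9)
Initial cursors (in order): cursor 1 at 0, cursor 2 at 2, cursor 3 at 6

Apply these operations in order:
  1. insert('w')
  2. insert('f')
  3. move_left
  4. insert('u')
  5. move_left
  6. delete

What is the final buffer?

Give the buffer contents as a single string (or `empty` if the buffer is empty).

After op 1 (insert('w')): buffer="wiqwoxhewtkm" (len 12), cursors c1@1 c2@4 c3@9, authorship 1..2....3...
After op 2 (insert('f')): buffer="wfiqwfoxhewftkm" (len 15), cursors c1@2 c2@6 c3@12, authorship 11..22....33...
After op 3 (move_left): buffer="wfiqwfoxhewftkm" (len 15), cursors c1@1 c2@5 c3@11, authorship 11..22....33...
After op 4 (insert('u')): buffer="wufiqwufoxhewuftkm" (len 18), cursors c1@2 c2@7 c3@14, authorship 111..222....333...
After op 5 (move_left): buffer="wufiqwufoxhewuftkm" (len 18), cursors c1@1 c2@6 c3@13, authorship 111..222....333...
After op 6 (delete): buffer="ufiqufoxheuftkm" (len 15), cursors c1@0 c2@4 c3@10, authorship 11..22....33...

Answer: ufiqufoxheuftkm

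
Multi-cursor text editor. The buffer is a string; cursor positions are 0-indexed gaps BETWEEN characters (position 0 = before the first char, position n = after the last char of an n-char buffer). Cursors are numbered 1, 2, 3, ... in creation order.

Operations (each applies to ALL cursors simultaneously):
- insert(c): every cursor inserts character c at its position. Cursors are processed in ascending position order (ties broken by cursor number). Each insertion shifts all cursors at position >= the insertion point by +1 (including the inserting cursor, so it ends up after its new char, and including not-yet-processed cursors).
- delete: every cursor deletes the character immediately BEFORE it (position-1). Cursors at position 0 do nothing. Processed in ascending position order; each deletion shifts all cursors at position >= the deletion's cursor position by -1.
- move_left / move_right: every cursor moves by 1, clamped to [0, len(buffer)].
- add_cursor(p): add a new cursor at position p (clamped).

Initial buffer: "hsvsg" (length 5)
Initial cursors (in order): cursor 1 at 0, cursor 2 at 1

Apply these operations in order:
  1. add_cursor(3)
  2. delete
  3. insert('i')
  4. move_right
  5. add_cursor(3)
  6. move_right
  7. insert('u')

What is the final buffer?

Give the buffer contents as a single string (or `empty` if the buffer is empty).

After op 1 (add_cursor(3)): buffer="hsvsg" (len 5), cursors c1@0 c2@1 c3@3, authorship .....
After op 2 (delete): buffer="ssg" (len 3), cursors c1@0 c2@0 c3@1, authorship ...
After op 3 (insert('i')): buffer="iisisg" (len 6), cursors c1@2 c2@2 c3@4, authorship 12.3..
After op 4 (move_right): buffer="iisisg" (len 6), cursors c1@3 c2@3 c3@5, authorship 12.3..
After op 5 (add_cursor(3)): buffer="iisisg" (len 6), cursors c1@3 c2@3 c4@3 c3@5, authorship 12.3..
After op 6 (move_right): buffer="iisisg" (len 6), cursors c1@4 c2@4 c4@4 c3@6, authorship 12.3..
After op 7 (insert('u')): buffer="iisiuuusgu" (len 10), cursors c1@7 c2@7 c4@7 c3@10, authorship 12.3124..3

Answer: iisiuuusgu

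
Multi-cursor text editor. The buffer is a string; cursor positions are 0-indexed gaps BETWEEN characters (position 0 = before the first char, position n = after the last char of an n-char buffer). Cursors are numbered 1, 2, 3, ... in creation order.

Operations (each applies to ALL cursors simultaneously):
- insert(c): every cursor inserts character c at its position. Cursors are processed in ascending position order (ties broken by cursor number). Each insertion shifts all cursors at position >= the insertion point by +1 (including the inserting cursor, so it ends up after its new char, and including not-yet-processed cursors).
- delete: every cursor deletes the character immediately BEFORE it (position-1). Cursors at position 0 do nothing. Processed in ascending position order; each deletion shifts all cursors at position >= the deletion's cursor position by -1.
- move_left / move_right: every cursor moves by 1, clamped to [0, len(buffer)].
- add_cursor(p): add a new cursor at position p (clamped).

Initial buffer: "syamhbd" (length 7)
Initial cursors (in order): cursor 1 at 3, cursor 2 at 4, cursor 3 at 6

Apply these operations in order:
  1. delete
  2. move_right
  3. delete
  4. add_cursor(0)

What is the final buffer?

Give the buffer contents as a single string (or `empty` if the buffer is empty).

Answer: s

Derivation:
After op 1 (delete): buffer="syhd" (len 4), cursors c1@2 c2@2 c3@3, authorship ....
After op 2 (move_right): buffer="syhd" (len 4), cursors c1@3 c2@3 c3@4, authorship ....
After op 3 (delete): buffer="s" (len 1), cursors c1@1 c2@1 c3@1, authorship .
After op 4 (add_cursor(0)): buffer="s" (len 1), cursors c4@0 c1@1 c2@1 c3@1, authorship .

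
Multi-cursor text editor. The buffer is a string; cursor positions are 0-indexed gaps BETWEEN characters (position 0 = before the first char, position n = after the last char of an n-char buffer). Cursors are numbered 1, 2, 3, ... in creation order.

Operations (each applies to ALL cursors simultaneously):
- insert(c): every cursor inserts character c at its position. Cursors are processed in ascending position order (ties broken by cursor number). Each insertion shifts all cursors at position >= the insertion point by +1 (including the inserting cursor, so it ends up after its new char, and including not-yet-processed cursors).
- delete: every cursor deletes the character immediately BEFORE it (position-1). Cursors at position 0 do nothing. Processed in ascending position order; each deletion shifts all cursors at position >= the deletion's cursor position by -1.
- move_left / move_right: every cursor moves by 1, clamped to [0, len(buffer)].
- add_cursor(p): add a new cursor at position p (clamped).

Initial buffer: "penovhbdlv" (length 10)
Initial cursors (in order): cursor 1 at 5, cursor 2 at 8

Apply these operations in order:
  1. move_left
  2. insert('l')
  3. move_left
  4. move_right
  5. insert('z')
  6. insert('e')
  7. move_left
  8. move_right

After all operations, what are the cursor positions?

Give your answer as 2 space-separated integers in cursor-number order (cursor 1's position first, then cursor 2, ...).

After op 1 (move_left): buffer="penovhbdlv" (len 10), cursors c1@4 c2@7, authorship ..........
After op 2 (insert('l')): buffer="penolvhbldlv" (len 12), cursors c1@5 c2@9, authorship ....1...2...
After op 3 (move_left): buffer="penolvhbldlv" (len 12), cursors c1@4 c2@8, authorship ....1...2...
After op 4 (move_right): buffer="penolvhbldlv" (len 12), cursors c1@5 c2@9, authorship ....1...2...
After op 5 (insert('z')): buffer="penolzvhblzdlv" (len 14), cursors c1@6 c2@11, authorship ....11...22...
After op 6 (insert('e')): buffer="penolzevhblzedlv" (len 16), cursors c1@7 c2@13, authorship ....111...222...
After op 7 (move_left): buffer="penolzevhblzedlv" (len 16), cursors c1@6 c2@12, authorship ....111...222...
After op 8 (move_right): buffer="penolzevhblzedlv" (len 16), cursors c1@7 c2@13, authorship ....111...222...

Answer: 7 13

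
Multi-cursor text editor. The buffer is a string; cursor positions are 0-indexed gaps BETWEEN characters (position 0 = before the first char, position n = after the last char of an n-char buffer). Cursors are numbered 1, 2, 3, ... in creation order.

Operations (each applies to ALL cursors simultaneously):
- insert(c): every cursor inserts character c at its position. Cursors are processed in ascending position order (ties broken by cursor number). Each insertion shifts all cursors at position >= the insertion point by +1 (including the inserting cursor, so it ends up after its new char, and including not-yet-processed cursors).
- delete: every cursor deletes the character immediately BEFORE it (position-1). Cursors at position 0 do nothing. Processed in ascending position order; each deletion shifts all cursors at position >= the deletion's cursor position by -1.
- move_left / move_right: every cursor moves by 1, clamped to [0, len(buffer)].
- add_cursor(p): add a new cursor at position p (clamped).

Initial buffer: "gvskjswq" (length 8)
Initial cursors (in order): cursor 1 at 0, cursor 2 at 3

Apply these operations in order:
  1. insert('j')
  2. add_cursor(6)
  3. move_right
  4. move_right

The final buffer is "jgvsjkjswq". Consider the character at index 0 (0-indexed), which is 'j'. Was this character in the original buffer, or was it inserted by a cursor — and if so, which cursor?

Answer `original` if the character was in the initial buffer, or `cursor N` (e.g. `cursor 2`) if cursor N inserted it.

After op 1 (insert('j')): buffer="jgvsjkjswq" (len 10), cursors c1@1 c2@5, authorship 1...2.....
After op 2 (add_cursor(6)): buffer="jgvsjkjswq" (len 10), cursors c1@1 c2@5 c3@6, authorship 1...2.....
After op 3 (move_right): buffer="jgvsjkjswq" (len 10), cursors c1@2 c2@6 c3@7, authorship 1...2.....
After op 4 (move_right): buffer="jgvsjkjswq" (len 10), cursors c1@3 c2@7 c3@8, authorship 1...2.....
Authorship (.=original, N=cursor N): 1 . . . 2 . . . . .
Index 0: author = 1

Answer: cursor 1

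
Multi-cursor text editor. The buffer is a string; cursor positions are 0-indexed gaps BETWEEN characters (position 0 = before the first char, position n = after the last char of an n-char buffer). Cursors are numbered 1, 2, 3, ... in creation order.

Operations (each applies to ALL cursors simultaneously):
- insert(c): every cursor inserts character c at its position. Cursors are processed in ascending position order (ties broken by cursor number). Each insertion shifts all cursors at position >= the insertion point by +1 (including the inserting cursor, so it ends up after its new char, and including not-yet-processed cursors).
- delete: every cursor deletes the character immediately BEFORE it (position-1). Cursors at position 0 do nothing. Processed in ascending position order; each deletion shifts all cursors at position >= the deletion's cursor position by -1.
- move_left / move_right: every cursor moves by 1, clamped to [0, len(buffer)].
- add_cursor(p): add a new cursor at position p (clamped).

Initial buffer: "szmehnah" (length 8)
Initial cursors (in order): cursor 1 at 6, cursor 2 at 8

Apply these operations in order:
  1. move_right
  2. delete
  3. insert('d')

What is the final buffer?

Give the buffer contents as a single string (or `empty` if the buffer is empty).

Answer: szmehndd

Derivation:
After op 1 (move_right): buffer="szmehnah" (len 8), cursors c1@7 c2@8, authorship ........
After op 2 (delete): buffer="szmehn" (len 6), cursors c1@6 c2@6, authorship ......
After op 3 (insert('d')): buffer="szmehndd" (len 8), cursors c1@8 c2@8, authorship ......12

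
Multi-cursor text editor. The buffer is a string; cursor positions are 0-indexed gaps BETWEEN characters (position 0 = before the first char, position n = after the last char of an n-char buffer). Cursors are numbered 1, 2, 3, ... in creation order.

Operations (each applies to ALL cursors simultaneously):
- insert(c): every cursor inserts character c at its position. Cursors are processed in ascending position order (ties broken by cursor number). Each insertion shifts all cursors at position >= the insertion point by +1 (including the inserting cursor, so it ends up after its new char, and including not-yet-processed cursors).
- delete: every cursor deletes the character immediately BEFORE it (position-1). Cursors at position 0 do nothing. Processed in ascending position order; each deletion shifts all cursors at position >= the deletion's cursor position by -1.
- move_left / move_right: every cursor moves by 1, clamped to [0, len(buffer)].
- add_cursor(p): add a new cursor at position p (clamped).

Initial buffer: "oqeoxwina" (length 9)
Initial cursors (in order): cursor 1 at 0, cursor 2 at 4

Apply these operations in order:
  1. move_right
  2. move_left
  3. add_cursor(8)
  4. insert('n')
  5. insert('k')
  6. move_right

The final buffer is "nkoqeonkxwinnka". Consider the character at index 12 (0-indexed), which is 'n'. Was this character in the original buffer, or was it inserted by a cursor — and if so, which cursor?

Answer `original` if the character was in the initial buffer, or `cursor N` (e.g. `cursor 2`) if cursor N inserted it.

After op 1 (move_right): buffer="oqeoxwina" (len 9), cursors c1@1 c2@5, authorship .........
After op 2 (move_left): buffer="oqeoxwina" (len 9), cursors c1@0 c2@4, authorship .........
After op 3 (add_cursor(8)): buffer="oqeoxwina" (len 9), cursors c1@0 c2@4 c3@8, authorship .........
After op 4 (insert('n')): buffer="noqeonxwinna" (len 12), cursors c1@1 c2@6 c3@11, authorship 1....2....3.
After op 5 (insert('k')): buffer="nkoqeonkxwinnka" (len 15), cursors c1@2 c2@8 c3@14, authorship 11....22....33.
After op 6 (move_right): buffer="nkoqeonkxwinnka" (len 15), cursors c1@3 c2@9 c3@15, authorship 11....22....33.
Authorship (.=original, N=cursor N): 1 1 . . . . 2 2 . . . . 3 3 .
Index 12: author = 3

Answer: cursor 3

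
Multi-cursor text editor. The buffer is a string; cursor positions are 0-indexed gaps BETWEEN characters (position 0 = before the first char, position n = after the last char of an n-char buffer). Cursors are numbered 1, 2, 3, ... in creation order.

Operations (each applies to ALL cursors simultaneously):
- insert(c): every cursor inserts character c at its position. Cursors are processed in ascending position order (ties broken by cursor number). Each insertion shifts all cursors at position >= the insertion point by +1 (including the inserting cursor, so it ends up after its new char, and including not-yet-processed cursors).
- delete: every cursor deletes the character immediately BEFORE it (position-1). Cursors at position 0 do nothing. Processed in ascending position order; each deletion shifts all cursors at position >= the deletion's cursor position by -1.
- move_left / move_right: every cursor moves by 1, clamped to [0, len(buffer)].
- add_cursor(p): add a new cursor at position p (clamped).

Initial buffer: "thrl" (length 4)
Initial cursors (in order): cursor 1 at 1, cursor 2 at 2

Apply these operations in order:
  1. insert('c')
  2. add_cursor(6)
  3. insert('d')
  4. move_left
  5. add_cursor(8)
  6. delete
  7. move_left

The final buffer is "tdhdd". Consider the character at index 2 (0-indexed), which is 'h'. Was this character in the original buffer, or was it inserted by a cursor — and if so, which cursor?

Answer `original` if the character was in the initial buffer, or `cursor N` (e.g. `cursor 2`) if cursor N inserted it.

Answer: original

Derivation:
After op 1 (insert('c')): buffer="tchcrl" (len 6), cursors c1@2 c2@4, authorship .1.2..
After op 2 (add_cursor(6)): buffer="tchcrl" (len 6), cursors c1@2 c2@4 c3@6, authorship .1.2..
After op 3 (insert('d')): buffer="tcdhcdrld" (len 9), cursors c1@3 c2@6 c3@9, authorship .11.22..3
After op 4 (move_left): buffer="tcdhcdrld" (len 9), cursors c1@2 c2@5 c3@8, authorship .11.22..3
After op 5 (add_cursor(8)): buffer="tcdhcdrld" (len 9), cursors c1@2 c2@5 c3@8 c4@8, authorship .11.22..3
After op 6 (delete): buffer="tdhdd" (len 5), cursors c1@1 c2@3 c3@4 c4@4, authorship .1.23
After op 7 (move_left): buffer="tdhdd" (len 5), cursors c1@0 c2@2 c3@3 c4@3, authorship .1.23
Authorship (.=original, N=cursor N): . 1 . 2 3
Index 2: author = original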